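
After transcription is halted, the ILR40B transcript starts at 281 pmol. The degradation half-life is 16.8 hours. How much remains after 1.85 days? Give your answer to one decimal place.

Convert the elapsed time: 1.85 days = 44.4 hours.
Number of half-lives: n = 44.4/16.8 ≈ 2.6429.
Remaining = 281 × (1/2)^2.6429 = 281 × 0.16011 ≈ 44.991 pmol.

45.0 pmol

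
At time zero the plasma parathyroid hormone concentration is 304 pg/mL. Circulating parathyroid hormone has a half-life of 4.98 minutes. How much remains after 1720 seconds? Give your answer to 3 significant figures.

Convert the elapsed time: 1720 seconds = 28.6667 minutes.
Number of half-lives: n = 28.6667/4.98 ≈ 5.7564.
Remaining = 304 × (1/2)^5.7564 = 304 × 0.0185 ≈ 5.6239 pg/mL.

5.62 pg/mL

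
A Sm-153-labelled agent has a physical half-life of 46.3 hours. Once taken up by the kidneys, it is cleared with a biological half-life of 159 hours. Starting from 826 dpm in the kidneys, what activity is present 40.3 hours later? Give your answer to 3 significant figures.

379 dpm

1/t_eff = 1/t_phys + 1/t_biol = 1/46.3 + 1/159 = 0.027888 per hour.
t_eff = 46.3 × 159 / (46.3 + 159) ≈ 35.858 hours.
Remaining = 826 × (1/2)^(40.3/35.858) = 826 × (1/2)^1.1239 ≈ 379.02 dpm.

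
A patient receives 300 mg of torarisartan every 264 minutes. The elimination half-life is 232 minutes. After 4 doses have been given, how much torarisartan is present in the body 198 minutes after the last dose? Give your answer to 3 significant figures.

291 mg

The 4 doses were given 990, 726, 462, 198 minutes ago.
Total = 300·(1/2)^(990/232) + 300·(1/2)^(726/232) + 300·(1/2)^(462/232) + 300·(1/2)^(198/232)
      = 15.58 + 34.285 + 75.449 + 166.04 ≈ 291.35 mg.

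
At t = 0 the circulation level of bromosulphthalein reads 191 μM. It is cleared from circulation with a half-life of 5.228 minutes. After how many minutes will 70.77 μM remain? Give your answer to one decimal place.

Fraction remaining = 70.77/191 ≈ 0.37052.
n = log₂(191/70.77) = ln(2.6989)/ln 2 ≈ 1.4324 half-lives.
t = n × t½ = 1.4324 × 5.228 ≈ 7.4884 minutes.

7.5 minutes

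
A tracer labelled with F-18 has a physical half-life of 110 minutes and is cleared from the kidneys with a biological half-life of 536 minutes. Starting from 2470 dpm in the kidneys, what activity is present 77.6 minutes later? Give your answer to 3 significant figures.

1370 dpm

1/t_eff = 1/t_phys + 1/t_biol = 1/110 + 1/536 = 0.010957 per minute.
t_eff = 110 × 536 / (110 + 536) ≈ 91.269 minutes.
Remaining = 2470 × (1/2)^(77.6/91.269) = 2470 × (1/2)^0.85023 ≈ 1370.1 dpm.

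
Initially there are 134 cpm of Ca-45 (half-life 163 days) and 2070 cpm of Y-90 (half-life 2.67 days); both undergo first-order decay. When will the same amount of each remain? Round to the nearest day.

11 days

Set 134·(1/2)^(t/163) = 2070·(1/2)^(t/2.67).
Taking log₂: log₂(134/2070) = t·(1/163 − 1/2.67).
log₂(0.064734) = -3.9493; 1/163 − 1/2.67 = -0.3684.
t = -3.9493 / -0.3684 ≈ 10.72 days.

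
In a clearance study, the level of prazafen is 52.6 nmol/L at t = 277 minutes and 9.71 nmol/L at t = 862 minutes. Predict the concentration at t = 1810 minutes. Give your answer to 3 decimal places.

0.628 nmol/L

Over Δt = 862 − 277 = 585 minutes, the level fell by a factor of 52.6/9.71 ≈ 5.4171.
n = log₂(5.4171) ≈ 2.4375 half-lives, so t½ = 585/2.4375 ≈ 240 minutes.
From t = 862 to t = 1810: 9.71 × (1/2)^((1810−862)/240) ≈ 0.62826 nmol/L.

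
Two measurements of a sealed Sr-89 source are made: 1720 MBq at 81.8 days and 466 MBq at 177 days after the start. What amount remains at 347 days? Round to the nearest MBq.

Over Δt = 177 − 81.8 = 95.2 days, the level fell by a factor of 1720/466 ≈ 3.691.
n = log₂(3.691) ≈ 1.884 half-lives, so t½ = 95.2/1.884 ≈ 50.531 days.
From t = 177 to t = 347: 466 × (1/2)^((347−177)/50.531) ≈ 45.251 MBq.

45 MBq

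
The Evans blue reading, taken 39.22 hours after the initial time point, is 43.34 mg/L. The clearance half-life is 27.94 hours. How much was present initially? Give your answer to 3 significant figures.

115 mg/L

Number of half-lives elapsed: n = 39.22/27.94 ≈ 1.4037.
A₀ = A × 2^n = 43.34 × 2^1.4037 = 43.34 × 2.6458 ≈ 114.67 mg/L.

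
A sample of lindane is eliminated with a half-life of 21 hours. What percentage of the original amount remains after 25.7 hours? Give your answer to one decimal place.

n = 25.7/21 ≈ 1.2238 half-lives.
Fraction remaining = (1/2)^1.2238 ≈ 0.42815, i.e. 42.815%.

42.8%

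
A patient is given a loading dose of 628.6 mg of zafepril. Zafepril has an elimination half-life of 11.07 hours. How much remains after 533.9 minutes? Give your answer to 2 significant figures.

Convert the elapsed time: 533.9 minutes = 8.89833 hours.
Number of half-lives: n = 8.89833/11.07 ≈ 0.80382.
Remaining = 628.6 × (1/2)^0.80382 = 628.6 × 0.57283 ≈ 360.08 mg.

360 mg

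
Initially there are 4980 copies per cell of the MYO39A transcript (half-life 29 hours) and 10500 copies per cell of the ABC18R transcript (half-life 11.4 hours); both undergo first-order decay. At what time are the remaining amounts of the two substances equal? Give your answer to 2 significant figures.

Set 4980·(1/2)^(t/29) = 10500·(1/2)^(t/11.4).
Taking log₂: log₂(4980/10500) = t·(1/29 − 1/11.4).
log₂(0.47429) = -1.0762; 1/29 − 1/11.4 = -0.053237.
t = -1.0762 / -0.053237 ≈ 20.215 hours.

20 hours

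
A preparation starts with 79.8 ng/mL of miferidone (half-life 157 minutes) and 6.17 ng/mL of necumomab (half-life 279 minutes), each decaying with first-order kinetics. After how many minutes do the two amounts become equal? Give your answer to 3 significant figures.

Set 79.8·(1/2)^(t/157) = 6.17·(1/2)^(t/279).
Taking log₂: log₂(79.8/6.17) = t·(1/157 − 1/279).
log₂(12.934) = 3.693; 1/157 − 1/279 = 0.0027852.
t = 3.693 / 0.0027852 ≈ 1326 minutes.

1330 minutes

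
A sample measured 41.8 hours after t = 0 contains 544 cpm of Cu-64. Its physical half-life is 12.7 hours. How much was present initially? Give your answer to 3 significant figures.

5330 cpm

Number of half-lives elapsed: n = 41.8/12.7 ≈ 3.2913.
A₀ = A × 2^n = 544 × 2^3.2913 = 544 × 9.7902 ≈ 5325.9 cpm.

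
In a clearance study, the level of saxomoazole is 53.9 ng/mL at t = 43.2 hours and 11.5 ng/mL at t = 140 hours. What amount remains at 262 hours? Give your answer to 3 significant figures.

Over Δt = 140 − 43.2 = 96.8 hours, the level fell by a factor of 53.9/11.5 ≈ 4.687.
n = log₂(4.687) ≈ 2.2287 half-lives, so t½ = 96.8/2.2287 ≈ 43.434 hours.
From t = 140 to t = 262: 11.5 × (1/2)^((262−140)/43.434) ≈ 1.6412 ng/mL.

1.64 ng/mL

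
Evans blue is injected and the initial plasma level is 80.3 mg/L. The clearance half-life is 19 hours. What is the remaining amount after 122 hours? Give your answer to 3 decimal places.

Number of half-lives: n = 122/19 ≈ 6.4211.
Remaining = 80.3 × (1/2)^6.4211 = 80.3 × 0.01167 ≈ 0.9371 mg/L.

0.937 mg/L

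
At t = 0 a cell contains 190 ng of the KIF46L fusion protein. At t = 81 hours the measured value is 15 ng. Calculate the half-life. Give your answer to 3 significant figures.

A/A₀ = 15/190 ≈ 0.078947.
n = log₂(12.667) ≈ 3.663 half-lives elapsed in 81 hours.
t½ = 81/3.663 ≈ 22.113 hours.

22.1 hours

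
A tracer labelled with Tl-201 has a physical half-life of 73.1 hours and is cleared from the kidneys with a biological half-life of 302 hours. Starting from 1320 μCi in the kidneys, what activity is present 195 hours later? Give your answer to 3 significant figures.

133 μCi

1/t_eff = 1/t_phys + 1/t_biol = 1/73.1 + 1/302 = 0.016991 per hour.
t_eff = 73.1 × 302 / (73.1 + 302) ≈ 58.854 hours.
Remaining = 1320 × (1/2)^(195/58.854) = 1320 × (1/2)^3.3133 ≈ 132.79 μCi.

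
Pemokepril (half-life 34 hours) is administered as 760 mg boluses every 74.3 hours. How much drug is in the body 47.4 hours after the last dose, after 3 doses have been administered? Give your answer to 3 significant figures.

367 mg

The 3 doses were given 196, 121.7, 47.4 hours ago.
Total = 760·(1/2)^(196/34) + 760·(1/2)^(121.7/34) + 760·(1/2)^(47.4/34)
      = 13.979 + 63.577 + 289.16 ≈ 366.72 mg.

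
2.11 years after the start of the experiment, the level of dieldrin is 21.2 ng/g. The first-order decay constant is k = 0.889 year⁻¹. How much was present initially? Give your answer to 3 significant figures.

t½ = ln 2 / k = 0.69315 / 0.889 ≈ 0.77969 years.
Number of half-lives elapsed: n = 2.11/0.77969 ≈ 2.7062.
A₀ = A × 2^n = 21.2 × 2^2.7062 = 21.2 × 6.526 ≈ 138.35 ng/g.

138 ng/g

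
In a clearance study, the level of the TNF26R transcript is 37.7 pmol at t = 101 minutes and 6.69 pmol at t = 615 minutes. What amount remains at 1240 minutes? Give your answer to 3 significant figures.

0.817 pmol

Over Δt = 615 − 101 = 514 minutes, the level fell by a factor of 37.7/6.69 ≈ 5.6353.
n = log₂(5.6353) ≈ 2.4945 half-lives, so t½ = 514/2.4945 ≈ 206.05 minutes.
From t = 615 to t = 1240: 6.69 × (1/2)^((1240−615)/206.05) ≈ 0.81724 pmol.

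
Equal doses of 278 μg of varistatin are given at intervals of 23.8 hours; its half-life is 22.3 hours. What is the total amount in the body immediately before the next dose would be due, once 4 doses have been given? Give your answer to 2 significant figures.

240 μg

The 4 doses were given 95.2, 71.4, 47.6, 23.8 hours ago.
Total = 278·(1/2)^(95.2/22.3) + 278·(1/2)^(71.4/22.3) + 278·(1/2)^(47.6/22.3) + 278·(1/2)^(23.8/22.3)
      = 14.419 + 30.214 + 63.312 + 132.67 ≈ 240.61 μg.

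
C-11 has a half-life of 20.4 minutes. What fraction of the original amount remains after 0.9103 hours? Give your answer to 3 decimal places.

0.156

0.9103 hours = 54.618 minutes.
n = 54.618/20.4 ≈ 2.6774 half-lives.
Fraction remaining = (1/2)^2.6774 ≈ 0.15633.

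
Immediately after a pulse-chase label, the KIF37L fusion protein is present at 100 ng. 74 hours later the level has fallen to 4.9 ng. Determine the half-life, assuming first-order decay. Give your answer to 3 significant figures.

17.0 hours

A/A₀ = 4.9/100 ≈ 0.049.
n = log₂(20.408) ≈ 4.3511 half-lives elapsed in 74 hours.
t½ = 74/4.3511 ≈ 17.007 hours.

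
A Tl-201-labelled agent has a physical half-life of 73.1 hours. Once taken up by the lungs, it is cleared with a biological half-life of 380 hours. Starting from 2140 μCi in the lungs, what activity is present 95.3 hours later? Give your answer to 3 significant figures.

1/t_eff = 1/t_phys + 1/t_biol = 1/73.1 + 1/380 = 0.016311 per hour.
t_eff = 73.1 × 380 / (73.1 + 380) ≈ 61.307 hours.
Remaining = 2140 × (1/2)^(95.3/61.307) = 2140 × (1/2)^1.5545 ≈ 728.56 μCi.

729 μCi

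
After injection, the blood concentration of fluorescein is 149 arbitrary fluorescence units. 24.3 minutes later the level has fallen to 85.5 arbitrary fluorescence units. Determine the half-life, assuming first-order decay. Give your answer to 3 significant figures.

A/A₀ = 85.5/149 ≈ 0.57383.
n = log₂(1.7427) ≈ 0.80132 half-lives elapsed in 24.3 minutes.
t½ = 24.3/0.80132 ≈ 30.325 minutes.

30.3 minutes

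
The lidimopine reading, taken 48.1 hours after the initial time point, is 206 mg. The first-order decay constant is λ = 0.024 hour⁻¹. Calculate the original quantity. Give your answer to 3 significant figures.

653 mg

t½ = ln 2 / λ = 0.69315 / 0.024 ≈ 28.881 hours.
Number of half-lives elapsed: n = 48.1/28.881 ≈ 1.6654.
A₀ = A × 2^n = 206 × 2^1.6654 = 206 × 3.1721 ≈ 653.46 mg.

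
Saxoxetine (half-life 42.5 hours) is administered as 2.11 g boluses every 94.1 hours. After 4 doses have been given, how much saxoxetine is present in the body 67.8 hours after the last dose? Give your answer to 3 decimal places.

The 4 doses were given 350.1, 256, 161.9, 67.8 hours ago.
Total = 2.11·(1/2)^(350.1/42.5) + 2.11·(1/2)^(256/42.5) + 2.11·(1/2)^(161.9/42.5) + 2.11·(1/2)^(67.8/42.5)
      = 0.0069904 + 0.032435 + 0.1505 + 0.69831 ≈ 0.88824 g.

0.888 g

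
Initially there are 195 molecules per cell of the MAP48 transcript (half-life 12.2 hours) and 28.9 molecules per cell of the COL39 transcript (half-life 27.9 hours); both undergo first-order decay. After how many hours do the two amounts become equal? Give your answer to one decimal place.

Set 195·(1/2)^(t/12.2) = 28.9·(1/2)^(t/27.9).
Taking log₂: log₂(195/28.9) = t·(1/12.2 − 1/27.9).
log₂(6.7474) = 2.7543; 1/12.2 − 1/27.9 = 0.046125.
t = 2.7543 / 0.046125 ≈ 59.715 hours.

59.7 hours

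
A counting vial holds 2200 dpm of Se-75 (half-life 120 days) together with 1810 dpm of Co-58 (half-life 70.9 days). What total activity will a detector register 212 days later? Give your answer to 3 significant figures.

Se-75: 2200 × (1/2)^(212/120) = 2200 × (1/2)^1.7667 ≈ 646.55 dpm.
Co-58: 1810 × (1/2)^(212/70.9) = 1810 × (1/2)^2.9901 ≈ 227.8 dpm.
Total = 646.55 + 227.8 ≈ 874.35 dpm.

874 dpm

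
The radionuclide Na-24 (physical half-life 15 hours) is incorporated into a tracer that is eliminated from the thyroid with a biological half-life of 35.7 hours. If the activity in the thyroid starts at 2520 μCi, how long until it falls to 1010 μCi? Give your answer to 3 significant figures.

1/t_eff = 1/t_phys + 1/t_biol = 1/15 + 1/35.7 = 0.094678 per hour.
t_eff = 15 × 35.7 / (15 + 35.7) ≈ 10.562 hours.
n = log₂(2520/1010) ≈ 1.3191; t = 1.3191 × 10.562 ≈ 13.932 hours.

13.9 hours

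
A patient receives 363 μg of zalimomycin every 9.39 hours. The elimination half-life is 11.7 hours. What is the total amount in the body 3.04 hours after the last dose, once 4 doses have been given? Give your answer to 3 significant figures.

634 μg

The 4 doses were given 31.21, 21.82, 12.43, 3.04 hours ago.
Total = 363·(1/2)^(31.21/11.7) + 363·(1/2)^(21.82/11.7) + 363·(1/2)^(12.43/11.7) + 363·(1/2)^(3.04/11.7)
      = 57.135 + 99.655 + 173.82 + 303.17 ≈ 633.78 μg.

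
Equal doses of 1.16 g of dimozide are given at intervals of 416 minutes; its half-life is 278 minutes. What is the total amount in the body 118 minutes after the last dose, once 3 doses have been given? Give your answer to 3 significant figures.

1.28 g

The 3 doses were given 950, 534, 118 minutes ago.
Total = 1.16·(1/2)^(950/278) + 1.16·(1/2)^(534/278) + 1.16·(1/2)^(118/278)
      = 0.10858 + 0.30635 + 0.86434 ≈ 1.2793 g.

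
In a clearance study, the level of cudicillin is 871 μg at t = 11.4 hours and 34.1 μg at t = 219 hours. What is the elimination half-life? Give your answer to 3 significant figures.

44.4 hours

Over Δt = 219 − 11.4 = 207.6 hours, the level fell by a factor of 871/34.1 ≈ 25.543.
n = log₂(25.543) ≈ 4.6748 half-lives, so t½ = 207.6/4.6748 ≈ 44.408 hours.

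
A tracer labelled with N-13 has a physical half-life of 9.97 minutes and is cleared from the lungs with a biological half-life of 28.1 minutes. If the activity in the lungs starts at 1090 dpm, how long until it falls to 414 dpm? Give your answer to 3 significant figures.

10.3 minutes

1/t_eff = 1/t_phys + 1/t_biol = 1/9.97 + 1/28.1 = 0.13589 per minute.
t_eff = 9.97 × 28.1 / (9.97 + 28.1) ≈ 7.359 minutes.
n = log₂(1090/414) ≈ 1.3966; t = 1.3966 × 7.359 ≈ 10.278 minutes.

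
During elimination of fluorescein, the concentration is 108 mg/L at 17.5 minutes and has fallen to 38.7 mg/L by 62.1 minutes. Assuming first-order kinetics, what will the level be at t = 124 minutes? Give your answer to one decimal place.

9.3 mg/L

Over Δt = 62.1 − 17.5 = 44.6 minutes, the level fell by a factor of 108/38.7 ≈ 2.7907.
n = log₂(2.7907) ≈ 1.4806 half-lives, so t½ = 44.6/1.4806 ≈ 30.122 minutes.
From t = 62.1 to t = 124: 38.7 × (1/2)^((124−62.1)/30.122) ≈ 9.3134 mg/L.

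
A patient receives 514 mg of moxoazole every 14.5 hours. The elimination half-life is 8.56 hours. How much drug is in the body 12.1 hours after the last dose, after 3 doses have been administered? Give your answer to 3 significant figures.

271 mg

The 3 doses were given 41.1, 26.6, 12.1 hours ago.
Total = 514·(1/2)^(41.1/8.56) + 514·(1/2)^(26.6/8.56) + 514·(1/2)^(12.1/8.56)
      = 18.433 + 59.638 + 192.95 ≈ 271.02 mg.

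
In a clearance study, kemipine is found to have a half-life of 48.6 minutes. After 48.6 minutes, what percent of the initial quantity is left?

n = 48.6/48.6 ≈ 1 half-life.
Fraction remaining = (1/2)^1 ≈ 0.5, i.e. 50%.

50%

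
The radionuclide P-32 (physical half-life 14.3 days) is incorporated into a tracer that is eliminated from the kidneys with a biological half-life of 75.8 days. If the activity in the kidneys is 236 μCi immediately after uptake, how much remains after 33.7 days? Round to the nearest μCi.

34 μCi

1/t_eff = 1/t_phys + 1/t_biol = 1/14.3 + 1/75.8 = 0.083123 per day.
t_eff = 14.3 × 75.8 / (14.3 + 75.8) ≈ 12.03 days.
Remaining = 236 × (1/2)^(33.7/12.03) = 236 × (1/2)^2.8012 ≈ 33.858 μCi.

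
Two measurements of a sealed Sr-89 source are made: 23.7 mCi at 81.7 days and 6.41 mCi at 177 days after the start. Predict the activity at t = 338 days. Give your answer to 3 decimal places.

0.704 mCi

Over Δt = 177 − 81.7 = 95.3 days, the level fell by a factor of 23.7/6.41 ≈ 3.6973.
n = log₂(3.6973) ≈ 1.8865 half-lives, so t½ = 95.3/1.8865 ≈ 50.517 days.
From t = 177 to t = 338: 6.41 × (1/2)^((338−177)/50.517) ≈ 0.70382 mCi.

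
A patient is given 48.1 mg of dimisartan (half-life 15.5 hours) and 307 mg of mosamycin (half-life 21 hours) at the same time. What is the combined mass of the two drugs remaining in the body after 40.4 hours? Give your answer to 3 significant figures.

dimisartan: 48.1 × (1/2)^(40.4/15.5) = 48.1 × (1/2)^2.6065 ≈ 7.8981 mg.
mosamycin: 307 × (1/2)^(40.4/21) = 307 × (1/2)^1.9238 ≈ 80.912 mg.
Total = 7.8981 + 80.912 ≈ 88.81 mg.

88.8 mg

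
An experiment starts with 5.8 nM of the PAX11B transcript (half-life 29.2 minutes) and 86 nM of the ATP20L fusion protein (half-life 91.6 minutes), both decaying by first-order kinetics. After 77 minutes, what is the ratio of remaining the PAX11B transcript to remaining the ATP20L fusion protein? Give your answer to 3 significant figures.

0.0194

PAX11B transcript: 5.8 × (1/2)^(77/29.2) = 5.8 × (1/2)^2.637 ≈ 0.93243 nM.
ATP20L fusion protein: 86 × (1/2)^(77/91.6) = 86 × (1/2)^0.84061 ≈ 48.023 nM.
Ratio ≈ 0.93243 / 48.023 ≈ 0.019416.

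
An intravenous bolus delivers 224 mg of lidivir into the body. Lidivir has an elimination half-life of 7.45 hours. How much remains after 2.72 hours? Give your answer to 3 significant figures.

174 mg

Number of half-lives: n = 2.72/7.45 ≈ 0.3651.
Remaining = 224 × (1/2)^0.3651 = 224 × 0.77641 ≈ 173.92 mg.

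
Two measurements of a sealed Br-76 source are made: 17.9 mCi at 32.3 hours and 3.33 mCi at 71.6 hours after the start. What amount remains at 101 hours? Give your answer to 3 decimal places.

Over Δt = 71.6 − 32.3 = 39.3 hours, the level fell by a factor of 17.9/3.33 ≈ 5.3754.
n = log₂(5.3754) ≈ 2.4264 half-lives, so t½ = 39.3/2.4264 ≈ 16.197 hours.
From t = 71.6 to t = 101: 3.33 × (1/2)^((101−71.6)/16.197) ≈ 0.94631 mCi.

0.946 mCi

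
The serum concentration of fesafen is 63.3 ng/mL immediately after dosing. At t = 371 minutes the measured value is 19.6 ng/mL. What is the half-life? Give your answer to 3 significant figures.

A/A₀ = 19.6/63.3 ≈ 0.30964.
n = log₂(3.2296) ≈ 1.6914 half-lives elapsed in 371 minutes.
t½ = 371/1.6914 ≈ 219.35 minutes.

219 minutes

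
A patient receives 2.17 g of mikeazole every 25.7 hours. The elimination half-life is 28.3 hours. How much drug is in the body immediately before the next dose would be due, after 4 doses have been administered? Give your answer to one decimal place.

The 4 doses were given 102.8, 77.1, 51.4, 25.7 hours ago.
Total = 2.17·(1/2)^(102.8/28.3) + 2.17·(1/2)^(77.1/28.3) + 2.17·(1/2)^(51.4/28.3) + 2.17·(1/2)^(25.7/28.3)
      = 0.17497 + 0.32835 + 0.61619 + 1.1563 ≈ 2.2759 g.

2.3 g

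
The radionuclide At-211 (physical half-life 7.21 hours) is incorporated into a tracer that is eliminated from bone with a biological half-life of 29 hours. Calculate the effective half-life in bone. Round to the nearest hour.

6 hours

1/t_eff = 1/t_phys + 1/t_biol = 1/7.21 + 1/29 = 0.17318 per hour.
t_eff = 7.21 × 29 / (7.21 + 29) ≈ 5.7744 hours.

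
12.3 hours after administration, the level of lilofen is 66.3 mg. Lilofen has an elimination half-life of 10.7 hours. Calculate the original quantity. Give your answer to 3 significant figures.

147 mg

Number of half-lives elapsed: n = 12.3/10.7 ≈ 1.1495.
A₀ = A × 2^n = 66.3 × 2^1.1495 = 66.3 × 2.2184 ≈ 147.08 mg.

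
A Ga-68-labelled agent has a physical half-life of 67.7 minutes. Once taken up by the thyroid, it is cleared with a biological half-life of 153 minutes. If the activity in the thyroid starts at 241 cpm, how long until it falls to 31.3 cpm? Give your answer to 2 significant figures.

1/t_eff = 1/t_phys + 1/t_biol = 1/67.7 + 1/153 = 0.021307 per minute.
t_eff = 67.7 × 153 / (67.7 + 153) ≈ 46.933 minutes.
n = log₂(241/31.3) ≈ 2.9448; t = 2.9448 × 46.933 ≈ 138.21 minutes.

140 minutes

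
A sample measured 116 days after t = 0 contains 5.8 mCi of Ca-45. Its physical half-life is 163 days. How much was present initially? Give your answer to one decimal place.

Number of half-lives elapsed: n = 116/163 ≈ 0.71166.
A₀ = A × 2^n = 5.8 × 2^0.71166 = 5.8 × 1.6377 ≈ 9.4986 mCi.

9.5 mCi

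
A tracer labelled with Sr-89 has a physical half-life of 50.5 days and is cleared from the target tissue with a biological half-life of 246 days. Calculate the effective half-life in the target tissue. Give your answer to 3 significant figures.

41.9 days

1/t_eff = 1/t_phys + 1/t_biol = 1/50.5 + 1/246 = 0.023867 per day.
t_eff = 50.5 × 246 / (50.5 + 246) ≈ 41.899 days.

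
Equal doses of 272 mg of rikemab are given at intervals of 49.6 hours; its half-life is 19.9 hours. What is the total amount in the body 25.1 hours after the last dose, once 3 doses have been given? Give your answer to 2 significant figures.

The 3 doses were given 124.3, 74.7, 25.1 hours ago.
Total = 272·(1/2)^(124.3/19.9) + 272·(1/2)^(74.7/19.9) + 272·(1/2)^(25.1/19.9)
      = 3.5832 + 20.164 + 113.47 ≈ 137.22 mg.

140 mg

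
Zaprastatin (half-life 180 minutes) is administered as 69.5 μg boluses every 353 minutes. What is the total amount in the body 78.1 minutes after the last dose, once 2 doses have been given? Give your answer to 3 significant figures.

The 2 doses were given 431.1, 78.1 minutes ago.
Total = 69.5·(1/2)^(431.1/180) + 69.5·(1/2)^(78.1/180)
      = 13.214 + 51.448 ≈ 64.662 μg.

64.7 μg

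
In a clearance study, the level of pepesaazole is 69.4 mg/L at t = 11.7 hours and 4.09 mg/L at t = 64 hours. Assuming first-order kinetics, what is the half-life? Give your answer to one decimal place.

12.8 hours

Over Δt = 64 − 11.7 = 52.3 hours, the level fell by a factor of 69.4/4.09 ≈ 16.968.
n = log₂(16.968) ≈ 4.0848 half-lives, so t½ = 52.3/4.0848 ≈ 12.804 hours.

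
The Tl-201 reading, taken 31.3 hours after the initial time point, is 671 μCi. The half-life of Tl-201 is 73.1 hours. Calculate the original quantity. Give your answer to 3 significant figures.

Number of half-lives elapsed: n = 31.3/73.1 ≈ 0.42818.
A₀ = A × 2^n = 671 × 2^0.42818 = 671 × 1.3455 ≈ 902.85 μCi.

903 μCi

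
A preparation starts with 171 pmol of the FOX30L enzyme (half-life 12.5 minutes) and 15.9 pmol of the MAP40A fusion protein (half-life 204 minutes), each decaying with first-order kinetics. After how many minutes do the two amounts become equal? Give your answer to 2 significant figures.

Set 171·(1/2)^(t/12.5) = 15.9·(1/2)^(t/204).
Taking log₂: log₂(171/15.9) = t·(1/12.5 − 1/204).
log₂(10.755) = 3.4269; 1/12.5 − 1/204 = 0.075098.
t = 3.4269 / 0.075098 ≈ 45.632 minutes.

46 minutes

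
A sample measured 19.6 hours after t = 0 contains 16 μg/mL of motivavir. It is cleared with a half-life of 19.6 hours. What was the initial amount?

32 μg/mL

Number of half-lives elapsed: n = 19.6/19.6 ≈ 1.
A₀ = A × 2^n = 16 × 2^1 = 16 × 2 ≈ 32 μg/mL.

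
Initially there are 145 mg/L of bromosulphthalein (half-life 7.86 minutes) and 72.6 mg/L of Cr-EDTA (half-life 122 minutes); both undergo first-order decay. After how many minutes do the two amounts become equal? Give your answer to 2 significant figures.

Set 145·(1/2)^(t/7.86) = 72.6·(1/2)^(t/122).
Taking log₂: log₂(145/72.6) = t·(1/7.86 − 1/122).
log₂(1.9972) = 0.99801; 1/7.86 − 1/122 = 0.11903.
t = 0.99801 / 0.11903 ≈ 8.3846 minutes.

8.4 minutes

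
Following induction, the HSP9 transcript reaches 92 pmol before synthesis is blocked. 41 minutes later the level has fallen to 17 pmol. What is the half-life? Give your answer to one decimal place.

16.8 minutes

A/A₀ = 17/92 ≈ 0.18478.
n = log₂(5.4118) ≈ 2.4361 half-lives elapsed in 41 minutes.
t½ = 41/2.4361 ≈ 16.83 minutes.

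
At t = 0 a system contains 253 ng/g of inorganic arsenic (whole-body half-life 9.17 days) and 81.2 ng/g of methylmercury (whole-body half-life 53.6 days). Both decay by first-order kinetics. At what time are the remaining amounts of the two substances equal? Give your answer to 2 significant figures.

18 days

Set 253·(1/2)^(t/9.17) = 81.2·(1/2)^(t/53.6).
Taking log₂: log₂(253/81.2) = t·(1/9.17 − 1/53.6).
log₂(3.1158) = 1.6396; 1/9.17 − 1/53.6 = 0.090395.
t = 1.6396 / 0.090395 ≈ 18.138 days.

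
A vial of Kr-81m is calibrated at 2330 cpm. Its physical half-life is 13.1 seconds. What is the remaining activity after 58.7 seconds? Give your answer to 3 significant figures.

Number of half-lives: n = 58.7/13.1 ≈ 4.4809.
Remaining = 2330 × (1/2)^4.4809 = 2330 × 0.044783 ≈ 104.34 cpm.

104 cpm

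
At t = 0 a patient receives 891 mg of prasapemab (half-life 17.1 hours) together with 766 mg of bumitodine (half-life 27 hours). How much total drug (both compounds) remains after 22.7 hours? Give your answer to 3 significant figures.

783 mg

prasapemab: 891 × (1/2)^(22.7/17.1) = 891 × (1/2)^1.3275 ≈ 355.03 mg.
bumitodine: 766 × (1/2)^(22.7/27) = 766 × (1/2)^0.84074 ≈ 427.7 mg.
Total = 355.03 + 427.7 ≈ 782.73 mg.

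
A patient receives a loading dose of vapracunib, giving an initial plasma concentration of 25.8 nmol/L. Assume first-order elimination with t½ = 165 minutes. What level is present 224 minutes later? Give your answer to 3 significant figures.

10.1 nmol/L

Number of half-lives: n = 224/165 ≈ 1.3576.
Remaining = 25.8 × (1/2)^1.3576 = 25.8 × 0.39024 ≈ 10.068 nmol/L.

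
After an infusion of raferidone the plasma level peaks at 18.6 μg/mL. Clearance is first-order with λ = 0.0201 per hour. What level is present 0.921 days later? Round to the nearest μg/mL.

t½ = ln 2 / λ = 0.69315 / 0.0201 ≈ 34.485 hours.
Convert the elapsed time: 0.921 days = 22.104 hours.
Number of half-lives: n = 22.104/34.485 ≈ 0.64098.
Remaining = 18.6 × (1/2)^0.64098 = 18.6 × 0.64128 ≈ 11.928 μg/mL.

12 μg/mL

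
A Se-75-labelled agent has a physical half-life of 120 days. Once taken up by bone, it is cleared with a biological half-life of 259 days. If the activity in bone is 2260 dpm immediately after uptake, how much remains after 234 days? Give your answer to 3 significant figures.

313 dpm

1/t_eff = 1/t_phys + 1/t_biol = 1/120 + 1/259 = 0.012194 per day.
t_eff = 120 × 259 / (120 + 259) ≈ 82.005 days.
Remaining = 2260 × (1/2)^(234/82.005) = 2260 × (1/2)^2.8535 ≈ 312.7 dpm.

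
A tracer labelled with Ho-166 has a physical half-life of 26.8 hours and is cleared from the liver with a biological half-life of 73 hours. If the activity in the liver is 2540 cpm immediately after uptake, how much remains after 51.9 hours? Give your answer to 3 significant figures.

405 cpm

1/t_eff = 1/t_phys + 1/t_biol = 1/26.8 + 1/73 = 0.051012 per hour.
t_eff = 26.8 × 73 / (26.8 + 73) ≈ 19.603 hours.
Remaining = 2540 × (1/2)^(51.9/19.603) = 2540 × (1/2)^2.6475 ≈ 405.37 cpm.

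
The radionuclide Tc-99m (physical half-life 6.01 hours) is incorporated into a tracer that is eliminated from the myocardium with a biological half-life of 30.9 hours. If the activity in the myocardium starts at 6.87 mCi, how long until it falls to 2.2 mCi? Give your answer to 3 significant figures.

8.27 hours

1/t_eff = 1/t_phys + 1/t_biol = 1/6.01 + 1/30.9 = 0.19875 per hour.
t_eff = 6.01 × 30.9 / (6.01 + 30.9) ≈ 5.0314 hours.
n = log₂(6.87/2.2) ≈ 1.6428; t = 1.6428 × 5.0314 ≈ 8.2656 hours.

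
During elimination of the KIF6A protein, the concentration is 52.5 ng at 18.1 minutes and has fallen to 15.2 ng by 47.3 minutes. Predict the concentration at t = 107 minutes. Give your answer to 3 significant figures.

Over Δt = 47.3 − 18.1 = 29.2 minutes, the level fell by a factor of 52.5/15.2 ≈ 3.4539.
n = log₂(3.4539) ≈ 1.7882 half-lives, so t½ = 29.2/1.7882 ≈ 16.329 minutes.
From t = 47.3 to t = 107: 15.2 × (1/2)^((107−47.3)/16.329) ≈ 1.2057 ng.

1.21 ng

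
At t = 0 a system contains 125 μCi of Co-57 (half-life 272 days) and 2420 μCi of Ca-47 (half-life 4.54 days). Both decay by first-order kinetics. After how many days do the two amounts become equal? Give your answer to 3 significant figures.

19.7 days

Set 125·(1/2)^(t/272) = 2420·(1/2)^(t/4.54).
Taking log₂: log₂(125/2420) = t·(1/272 − 1/4.54).
log₂(0.051653) = -4.275; 1/272 − 1/4.54 = -0.21659.
t = -4.275 / -0.21659 ≈ 19.738 days.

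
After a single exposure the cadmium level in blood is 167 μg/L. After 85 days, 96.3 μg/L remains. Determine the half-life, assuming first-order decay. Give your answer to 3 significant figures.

107 days

A/A₀ = 96.3/167 ≈ 0.57665.
n = log₂(1.7342) ≈ 0.79424 half-lives elapsed in 85 days.
t½ = 85/0.79424 ≈ 107.02 days.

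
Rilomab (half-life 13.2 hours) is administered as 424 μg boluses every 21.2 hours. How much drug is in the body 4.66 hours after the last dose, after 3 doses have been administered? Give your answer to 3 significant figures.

477 μg

The 3 doses were given 47.06, 25.86, 4.66 hours ago.
Total = 424·(1/2)^(47.06/13.2) + 424·(1/2)^(25.86/13.2) + 424·(1/2)^(4.66/13.2)
      = 35.822 + 109.05 + 331.97 ≈ 476.84 μg.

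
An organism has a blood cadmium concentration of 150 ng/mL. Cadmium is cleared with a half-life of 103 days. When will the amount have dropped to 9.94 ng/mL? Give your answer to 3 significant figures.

Fraction remaining = 9.94/150 ≈ 0.066267.
n = log₂(150/9.94) = ln(15.091)/ln 2 ≈ 3.9156 half-lives.
t = n × t½ = 3.9156 × 103 ≈ 403.3 days.

403 days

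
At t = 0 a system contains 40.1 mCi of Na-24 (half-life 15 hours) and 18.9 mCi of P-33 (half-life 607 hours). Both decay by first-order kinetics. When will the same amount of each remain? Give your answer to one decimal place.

Set 40.1·(1/2)^(t/15) = 18.9·(1/2)^(t/607).
Taking log₂: log₂(40.1/18.9) = t·(1/15 − 1/607).
log₂(2.1217) = 1.0852; 1/15 − 1/607 = 0.065019.
t = 1.0852 / 0.065019 ≈ 16.691 hours.

16.7 hours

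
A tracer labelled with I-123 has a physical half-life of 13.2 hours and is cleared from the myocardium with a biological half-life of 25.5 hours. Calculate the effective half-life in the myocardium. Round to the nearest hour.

1/t_eff = 1/t_phys + 1/t_biol = 1/13.2 + 1/25.5 = 0.11497 per hour.
t_eff = 13.2 × 25.5 / (13.2 + 25.5) ≈ 8.6977 hours.

9 hours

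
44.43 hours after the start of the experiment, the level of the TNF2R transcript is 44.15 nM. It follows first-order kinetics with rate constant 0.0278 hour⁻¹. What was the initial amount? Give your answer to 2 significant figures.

150 nM

t½ = ln 2 / λ = 0.69315 / 0.0278 ≈ 24.933 hours.
Number of half-lives elapsed: n = 44.43/24.933 ≈ 1.782.
A₀ = A × 2^n = 44.15 × 2^1.782 = 44.15 × 3.4389 ≈ 151.83 nM.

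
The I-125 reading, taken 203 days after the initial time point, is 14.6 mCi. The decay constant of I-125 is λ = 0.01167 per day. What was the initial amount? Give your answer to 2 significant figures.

t½ = ln 2 / λ = 0.69315 / 0.01167 ≈ 59.396 days.
Number of half-lives elapsed: n = 203/59.396 ≈ 3.4178.
A₀ = A × 2^n = 14.6 × 2^3.4178 = 14.6 × 10.687 ≈ 156.03 mCi.

160 mCi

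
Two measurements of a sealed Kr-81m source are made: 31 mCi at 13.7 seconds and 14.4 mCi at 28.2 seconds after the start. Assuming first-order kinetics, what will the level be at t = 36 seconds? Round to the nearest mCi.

Over Δt = 28.2 − 13.7 = 14.5 seconds, the level fell by a factor of 31/14.4 ≈ 2.1528.
n = log₂(2.1528) ≈ 1.1062 half-lives, so t½ = 14.5/1.1062 ≈ 13.108 seconds.
From t = 28.2 to t = 36: 14.4 × (1/2)^((36−28.2)/13.108) ≈ 9.5331 mCi.

10 mCi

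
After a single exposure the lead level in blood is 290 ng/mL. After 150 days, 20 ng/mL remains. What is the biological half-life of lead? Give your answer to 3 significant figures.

38.9 days

A/A₀ = 20/290 ≈ 0.068966.
n = log₂(14.5) ≈ 3.858 half-lives elapsed in 150 days.
t½ = 150/3.858 ≈ 38.88 days.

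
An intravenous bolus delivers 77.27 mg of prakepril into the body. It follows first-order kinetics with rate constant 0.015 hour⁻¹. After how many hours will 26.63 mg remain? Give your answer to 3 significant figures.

71.0 hours

t½ = ln 2 / k = 0.69315 / 0.015 ≈ 46.21 hours.
Fraction remaining = 26.63/77.27 ≈ 0.34464.
n = log₂(77.27/26.63) = ln(2.9016)/ln 2 ≈ 1.5369 half-lives.
t = n × t½ = 1.5369 × 46.21 ≈ 71.018 hours.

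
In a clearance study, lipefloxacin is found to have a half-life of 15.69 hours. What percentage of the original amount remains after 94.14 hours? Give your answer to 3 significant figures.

1.56%

n = 94.14/15.69 ≈ 6 half-lives.
Fraction remaining = (1/2)^6 ≈ 0.015625, i.e. 1.5625%.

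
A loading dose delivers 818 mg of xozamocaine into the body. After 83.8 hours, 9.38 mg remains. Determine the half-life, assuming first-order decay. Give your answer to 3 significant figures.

A/A₀ = 9.38/818 ≈ 0.011467.
n = log₂(87.207) ≈ 6.4464 half-lives elapsed in 83.8 hours.
t½ = 83.8/6.4464 ≈ 13 hours.

13.0 hours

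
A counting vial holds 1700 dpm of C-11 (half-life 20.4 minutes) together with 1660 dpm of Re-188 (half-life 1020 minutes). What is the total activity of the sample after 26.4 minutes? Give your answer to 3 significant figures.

C-11: 1700 × (1/2)^(26.4/20.4) = 1700 × (1/2)^1.2941 ≈ 693.24 dpm.
Re-188: 1660 × (1/2)^(26.4/1020) = 1660 × (1/2)^0.025882 ≈ 1630.5 dpm.
Total = 693.24 + 1630.5 ≈ 2323.7 dpm.

2320 dpm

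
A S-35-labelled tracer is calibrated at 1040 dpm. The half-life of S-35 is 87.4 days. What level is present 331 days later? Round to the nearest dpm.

75 dpm

Number of half-lives: n = 331/87.4 ≈ 3.7872.
Remaining = 1040 × (1/2)^3.7872 = 1040 × 0.072434 ≈ 75.332 dpm.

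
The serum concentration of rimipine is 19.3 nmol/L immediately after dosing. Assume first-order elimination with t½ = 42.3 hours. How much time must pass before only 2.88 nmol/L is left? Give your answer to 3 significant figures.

Fraction remaining = 2.88/19.3 ≈ 0.14922.
n = log₂(19.3/2.88) = ln(6.7014)/ln 2 ≈ 2.7445 half-lives.
t = n × t½ = 2.7445 × 42.3 ≈ 116.09 hours.

116 hours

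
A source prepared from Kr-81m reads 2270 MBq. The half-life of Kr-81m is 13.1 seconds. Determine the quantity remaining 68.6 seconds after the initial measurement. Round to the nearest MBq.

60 MBq

Number of half-lives: n = 68.6/13.1 ≈ 5.2366.
Remaining = 2270 × (1/2)^5.2366 = 2270 × 0.026522 ≈ 60.206 MBq.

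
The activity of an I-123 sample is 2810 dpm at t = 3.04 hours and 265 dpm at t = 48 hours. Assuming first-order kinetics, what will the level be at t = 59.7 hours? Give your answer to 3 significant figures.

143 dpm

Over Δt = 48 − 3.04 = 44.96 hours, the level fell by a factor of 2810/265 ≈ 10.604.
n = log₂(10.604) ≈ 3.4065 half-lives, so t½ = 44.96/3.4065 ≈ 13.198 hours.
From t = 48 to t = 59.7: 265 × (1/2)^((59.7−48)/13.198) ≈ 143.35 dpm.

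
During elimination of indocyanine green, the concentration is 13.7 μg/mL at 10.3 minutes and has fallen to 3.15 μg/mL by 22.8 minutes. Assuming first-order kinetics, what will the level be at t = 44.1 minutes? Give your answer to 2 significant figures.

Over Δt = 22.8 − 10.3 = 12.5 minutes, the level fell by a factor of 13.7/3.15 ≈ 4.3492.
n = log₂(4.3492) ≈ 2.1208 half-lives, so t½ = 12.5/2.1208 ≈ 5.8941 minutes.
From t = 22.8 to t = 44.1: 3.15 × (1/2)^((44.1−22.8)/5.8941) ≈ 0.25731 μg/mL.

0.26 μg/mL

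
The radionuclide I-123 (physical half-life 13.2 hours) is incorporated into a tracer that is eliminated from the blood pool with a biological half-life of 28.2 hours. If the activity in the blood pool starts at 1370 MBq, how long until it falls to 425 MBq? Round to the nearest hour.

15 hours

1/t_eff = 1/t_phys + 1/t_biol = 1/13.2 + 1/28.2 = 0.11122 per hour.
t_eff = 13.2 × 28.2 / (13.2 + 28.2) ≈ 8.9913 hours.
n = log₂(1370/425) ≈ 1.6886; t = 1.6886 × 8.9913 ≈ 15.183 hours.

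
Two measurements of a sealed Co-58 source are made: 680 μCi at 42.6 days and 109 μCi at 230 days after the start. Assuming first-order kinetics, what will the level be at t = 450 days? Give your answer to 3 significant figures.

12.7 μCi

Over Δt = 230 − 42.6 = 187.4 days, the level fell by a factor of 680/109 ≈ 6.2385.
n = log₂(6.2385) ≈ 2.6412 half-lives, so t½ = 187.4/2.6412 ≈ 70.952 days.
From t = 230 to t = 450: 109 × (1/2)^((450−230)/70.952) ≈ 12.707 μCi.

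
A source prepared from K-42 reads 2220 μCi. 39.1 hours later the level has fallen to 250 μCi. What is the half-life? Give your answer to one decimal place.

12.4 hours

A/A₀ = 250/2220 ≈ 0.11261.
n = log₂(8.88) ≈ 3.1506 half-lives elapsed in 39.1 hours.
t½ = 39.1/3.1506 ≈ 12.41 hours.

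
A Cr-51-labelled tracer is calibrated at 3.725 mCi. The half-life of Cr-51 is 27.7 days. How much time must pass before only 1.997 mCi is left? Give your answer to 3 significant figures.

Fraction remaining = 1.997/3.725 ≈ 0.53611.
n = log₂(3.725/1.997) = ln(1.8653)/ln 2 ≈ 0.89941 half-lives.
t = n × t½ = 0.89941 × 27.7 ≈ 24.914 days.

24.9 days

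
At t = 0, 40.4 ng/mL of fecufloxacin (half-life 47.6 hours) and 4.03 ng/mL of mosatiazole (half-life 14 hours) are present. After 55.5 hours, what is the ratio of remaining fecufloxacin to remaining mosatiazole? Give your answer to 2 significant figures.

fecufloxacin: 40.4 × (1/2)^(55.5/47.6) = 40.4 × (1/2)^1.166 ≈ 18.005 ng/mL.
mosatiazole: 4.03 × (1/2)^(55.5/14) = 4.03 × (1/2)^3.9643 ≈ 0.25819 ng/mL.
Ratio ≈ 18.005 / 0.25819 ≈ 69.736.

70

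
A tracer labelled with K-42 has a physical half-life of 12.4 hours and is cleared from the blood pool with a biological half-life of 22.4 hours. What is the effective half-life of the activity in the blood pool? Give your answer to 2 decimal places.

7.98 hours

1/t_eff = 1/t_phys + 1/t_biol = 1/12.4 + 1/22.4 = 0.12529 per hour.
t_eff = 12.4 × 22.4 / (12.4 + 22.4) ≈ 7.9816 hours.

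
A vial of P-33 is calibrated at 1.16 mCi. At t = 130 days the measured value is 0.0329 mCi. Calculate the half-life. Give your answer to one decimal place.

A/A₀ = 0.0329/1.16 ≈ 0.028362.
n = log₂(35.258) ≈ 5.1399 half-lives elapsed in 130 days.
t½ = 130/5.1399 ≈ 25.292 days.

25.3 days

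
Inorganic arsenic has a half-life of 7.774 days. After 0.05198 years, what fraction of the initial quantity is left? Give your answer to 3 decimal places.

0.05198 years = 18.9727 days.
n = 18.9727/7.774 ≈ 2.4405 half-lives.
Fraction remaining = (1/2)^2.4405 ≈ 0.18422.

0.184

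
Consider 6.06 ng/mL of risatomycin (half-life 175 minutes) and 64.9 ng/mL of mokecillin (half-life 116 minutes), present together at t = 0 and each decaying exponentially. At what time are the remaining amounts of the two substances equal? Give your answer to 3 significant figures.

Set 6.06·(1/2)^(t/175) = 64.9·(1/2)^(t/116).
Taking log₂: log₂(6.06/64.9) = t·(1/175 − 1/116).
log₂(0.093374) = -3.4208; 1/175 − 1/116 = -0.0029064.
t = -3.4208 / -0.0029064 ≈ 1177 minutes.

1180 minutes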